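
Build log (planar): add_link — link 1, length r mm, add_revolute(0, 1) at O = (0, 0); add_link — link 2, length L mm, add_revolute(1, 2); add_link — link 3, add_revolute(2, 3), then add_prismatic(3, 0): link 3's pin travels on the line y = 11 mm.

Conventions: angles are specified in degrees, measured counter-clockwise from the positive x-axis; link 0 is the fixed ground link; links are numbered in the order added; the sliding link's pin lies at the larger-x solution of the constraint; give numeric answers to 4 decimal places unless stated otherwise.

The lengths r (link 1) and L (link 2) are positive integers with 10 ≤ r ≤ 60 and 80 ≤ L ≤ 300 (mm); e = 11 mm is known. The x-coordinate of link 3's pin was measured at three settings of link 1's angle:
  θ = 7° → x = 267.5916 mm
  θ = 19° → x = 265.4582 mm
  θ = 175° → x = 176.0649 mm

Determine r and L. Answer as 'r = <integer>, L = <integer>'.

constraint per measurement: (x − r cos θ)² + (r sin θ − e)² = L²
subtracting the θ₁ and θ₂ equations cancels the r² and L² terms:
r = (x₁² − x₂²) / (2[(x₁cos θ₁ + e sin θ₁) − (x₂cos θ₂ + e sin θ₂)]) = 46.0011 → r = 46
L² = (x₁ − r cos θ₁)² + (r sin θ₁ − e)² = 49284.0074 → L = 222.0000 → L = 222
check at θ₃=175°: x = 176.0649 (printed 176.0649) ✓

r = 46, L = 222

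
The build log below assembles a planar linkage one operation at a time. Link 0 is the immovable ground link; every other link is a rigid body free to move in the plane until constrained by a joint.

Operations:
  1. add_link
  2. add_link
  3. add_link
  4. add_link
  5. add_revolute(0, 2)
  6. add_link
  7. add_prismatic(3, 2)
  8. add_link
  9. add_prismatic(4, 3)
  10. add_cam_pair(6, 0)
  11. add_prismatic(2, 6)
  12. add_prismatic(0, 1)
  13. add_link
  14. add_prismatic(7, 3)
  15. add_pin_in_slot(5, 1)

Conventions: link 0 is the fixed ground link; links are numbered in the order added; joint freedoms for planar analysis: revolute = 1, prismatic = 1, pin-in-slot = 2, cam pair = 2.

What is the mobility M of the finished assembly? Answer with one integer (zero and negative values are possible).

ground; <1,0,0>
#1 <2,0,0>
#2 <3,0,0>
#3 <4,0,0>
#4 <5,0,0>
R:0↔2 J1 <5,1,0>
#5 <6,1,0>
P:3↔2 J1 <6,2,0>
#6 <7,2,0>
P:4↔3 J1 <7,3,0>
C:6↔0 J2 <7,3,1>
P:2↔6 J1 <7,4,1>
P:0↔1 J1 <7,5,1>
#7 <8,5,1>
P:7↔3 J1 <8,6,1>
PS:5↔1 J2 <8,6,2>
3×7 − 2×6 − 1×2 = 7

M = 7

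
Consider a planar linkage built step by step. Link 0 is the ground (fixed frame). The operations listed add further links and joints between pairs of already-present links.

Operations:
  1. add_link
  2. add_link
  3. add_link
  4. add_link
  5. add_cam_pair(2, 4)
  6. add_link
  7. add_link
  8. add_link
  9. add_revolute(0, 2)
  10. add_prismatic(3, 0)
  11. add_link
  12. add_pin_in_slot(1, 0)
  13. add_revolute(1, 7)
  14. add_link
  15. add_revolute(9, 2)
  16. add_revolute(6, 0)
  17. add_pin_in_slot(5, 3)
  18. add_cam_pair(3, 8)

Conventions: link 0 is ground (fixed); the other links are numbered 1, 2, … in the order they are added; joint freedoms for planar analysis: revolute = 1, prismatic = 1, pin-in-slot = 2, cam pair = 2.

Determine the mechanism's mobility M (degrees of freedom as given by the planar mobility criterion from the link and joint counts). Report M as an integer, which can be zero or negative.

ground; <1,0,0>
#1 <2,0,0>
#2 <3,0,0>
#3 <4,0,0>
#4 <5,0,0>
C:2↔4 J2 <5,0,1>
#5 <6,0,1>
#6 <7,0,1>
#7 <8,0,1>
R:0↔2 J1 <8,1,1>
P:3↔0 J1 <8,2,1>
#8 <9,2,1>
PS:1↔0 J2 <9,2,2>
R:1↔7 J1 <9,3,2>
#9 <10,3,2>
R:9↔2 J1 <10,4,2>
R:6↔0 J1 <10,5,2>
PS:5↔3 J2 <10,5,3>
C:3↔8 J2 <10,5,4>
3×9 − 2×5 − 1×4 = 13

M = 13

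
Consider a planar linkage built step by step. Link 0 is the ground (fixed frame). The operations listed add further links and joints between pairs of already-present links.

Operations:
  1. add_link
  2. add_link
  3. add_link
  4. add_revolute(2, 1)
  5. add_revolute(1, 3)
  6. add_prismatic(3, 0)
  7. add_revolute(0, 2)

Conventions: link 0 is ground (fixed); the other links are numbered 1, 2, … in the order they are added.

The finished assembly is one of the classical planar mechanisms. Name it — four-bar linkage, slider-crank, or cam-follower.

links: 4 (incl. ground); joints: 3 revolute, 1 prismatic, 0 higher (cam) pair, forming one closed loop
4 links, 3 revolutes + 1 prismatic in one loop → slider-crank

slider-crank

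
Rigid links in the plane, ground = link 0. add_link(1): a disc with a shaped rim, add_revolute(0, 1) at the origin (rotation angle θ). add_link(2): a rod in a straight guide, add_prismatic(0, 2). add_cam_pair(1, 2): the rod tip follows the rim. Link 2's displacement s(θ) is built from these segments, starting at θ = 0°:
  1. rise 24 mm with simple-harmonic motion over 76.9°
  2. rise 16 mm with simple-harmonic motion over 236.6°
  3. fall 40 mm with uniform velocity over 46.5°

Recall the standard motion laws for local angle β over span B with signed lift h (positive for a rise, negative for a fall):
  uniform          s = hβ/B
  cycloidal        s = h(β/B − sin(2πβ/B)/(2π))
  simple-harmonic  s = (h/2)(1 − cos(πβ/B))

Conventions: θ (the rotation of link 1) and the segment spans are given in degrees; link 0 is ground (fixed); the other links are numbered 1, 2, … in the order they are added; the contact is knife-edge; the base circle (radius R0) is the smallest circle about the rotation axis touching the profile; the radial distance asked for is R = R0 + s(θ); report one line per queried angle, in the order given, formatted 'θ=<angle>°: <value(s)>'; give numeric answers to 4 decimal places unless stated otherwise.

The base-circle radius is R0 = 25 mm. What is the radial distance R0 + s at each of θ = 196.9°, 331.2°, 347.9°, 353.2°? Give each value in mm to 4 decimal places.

segment 1 (0° to 76.9°, simple-harmonic, h = 24) is passed completely: s = 0.0000 + (24) = 24.0000
θ = 196.9° falls in segment 2 (76.9° to 313.5°, simple-harmonic, h = 16): β = 196.9 − 76.9 = 120°, B = 236.6°; Δs = 16/2·(1 − cos(π·0.5072)) = 8.1806; s = 24.0000 + 8.1806 = 32.1806
segment 2 (76.9° to 313.5°, simple-harmonic, h = 16) is passed completely: s = 24.0000 + (16) = 40.0000
θ = 331.2° falls in segment 3 (313.5° to 360°, uniform, h = -40): β = 331.2 − 313.5 = 17.7°, B = 46.5°; Δs = -40·17.7/46.5 = -15.2258; s = 40.0000 − 15.2258 = 24.7742
θ = 347.9° falls in segment 3 (313.5° to 360°, uniform, h = -40): β = 347.9 − 313.5 = 34.4°, B = 46.5°; Δs = -40·34.4/46.5 = -29.5914; s = 40.0000 − 29.5914 = 10.4086
θ = 353.2° falls in segment 3 (313.5° to 360°, uniform, h = -40): β = 353.2 − 313.5 = 39.7°, B = 46.5°; Δs = -40·39.7/46.5 = -34.1505; s = 40.0000 − 34.1505 = 5.8495
θ=196.9°: R = R0 + s = 25 + 32.1806 = 57.1806
θ=331.2°: R = R0 + s = 25 + 24.7742 = 49.7742
θ=347.9°: R = R0 + s = 25 + 10.4086 = 35.4086
θ=353.2°: R = R0 + s = 25 + 5.8495 = 30.8495

θ=196.9°: 57.1806
θ=331.2°: 49.7742
θ=347.9°: 35.4086
θ=353.2°: 30.8495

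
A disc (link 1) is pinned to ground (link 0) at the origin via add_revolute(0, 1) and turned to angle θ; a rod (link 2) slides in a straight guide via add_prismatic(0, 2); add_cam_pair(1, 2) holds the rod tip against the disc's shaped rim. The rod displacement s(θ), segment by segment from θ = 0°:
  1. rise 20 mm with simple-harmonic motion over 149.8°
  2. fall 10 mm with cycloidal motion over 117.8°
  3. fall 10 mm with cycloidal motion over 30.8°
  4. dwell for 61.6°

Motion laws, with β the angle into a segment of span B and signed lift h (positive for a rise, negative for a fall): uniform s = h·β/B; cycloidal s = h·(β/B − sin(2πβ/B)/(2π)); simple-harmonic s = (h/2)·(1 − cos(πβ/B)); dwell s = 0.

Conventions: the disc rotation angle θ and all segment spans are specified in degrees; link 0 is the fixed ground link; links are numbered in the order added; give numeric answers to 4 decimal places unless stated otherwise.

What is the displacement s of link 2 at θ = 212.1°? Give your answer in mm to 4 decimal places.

segment 1 (0° to 149.8°, simple-harmonic, h = 20) is passed completely: s = 0.0000 + (20) = 20.0000
θ = 212.1° falls in segment 2 (149.8° to 267.6°, cycloidal, h = -10): β = 212.1 − 149.8 = 62.3°, B = 117.8°; Δs = -10·(0.5289 − sin(2π·0.5289)/(2π)) = -5.5757; s = 20.0000 − 5.5757 = 14.4243

14.4243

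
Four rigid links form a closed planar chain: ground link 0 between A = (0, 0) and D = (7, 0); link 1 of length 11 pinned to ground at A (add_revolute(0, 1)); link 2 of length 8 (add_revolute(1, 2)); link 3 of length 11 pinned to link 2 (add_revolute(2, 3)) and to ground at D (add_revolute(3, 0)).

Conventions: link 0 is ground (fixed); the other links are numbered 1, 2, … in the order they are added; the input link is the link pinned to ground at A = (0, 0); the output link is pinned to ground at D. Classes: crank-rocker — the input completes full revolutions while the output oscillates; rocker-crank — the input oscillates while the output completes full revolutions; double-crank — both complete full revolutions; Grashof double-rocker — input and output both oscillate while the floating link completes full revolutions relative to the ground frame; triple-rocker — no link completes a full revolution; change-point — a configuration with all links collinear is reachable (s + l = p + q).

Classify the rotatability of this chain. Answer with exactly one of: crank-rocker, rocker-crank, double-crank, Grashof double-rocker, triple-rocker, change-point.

lengths: ground=7, input=11, coupler=8, output=11
sorted: s=7 (shortest), l=11 (longest), p+q=19
s + l = 18 vs p + q = 19
s + l < p + q (Grashof) with shortest = ground link → double-crank

double-crank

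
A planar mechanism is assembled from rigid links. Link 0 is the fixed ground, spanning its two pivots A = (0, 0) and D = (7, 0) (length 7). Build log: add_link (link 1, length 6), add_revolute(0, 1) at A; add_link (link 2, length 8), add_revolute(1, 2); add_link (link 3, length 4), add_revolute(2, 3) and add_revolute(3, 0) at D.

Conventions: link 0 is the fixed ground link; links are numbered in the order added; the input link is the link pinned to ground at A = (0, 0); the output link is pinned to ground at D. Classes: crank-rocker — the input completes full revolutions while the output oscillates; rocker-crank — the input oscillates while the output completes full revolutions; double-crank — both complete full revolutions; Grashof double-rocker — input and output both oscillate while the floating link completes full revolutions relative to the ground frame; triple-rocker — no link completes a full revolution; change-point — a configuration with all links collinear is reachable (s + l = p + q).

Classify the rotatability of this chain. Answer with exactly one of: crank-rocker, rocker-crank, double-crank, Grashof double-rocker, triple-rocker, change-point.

lengths: ground=7, input=6, coupler=8, output=4
sorted: s=4 (shortest), l=8 (longest), p+q=13
s + l = 12 vs p + q = 13
s + l < p + q (Grashof) with shortest = output link → rocker-crank

rocker-crank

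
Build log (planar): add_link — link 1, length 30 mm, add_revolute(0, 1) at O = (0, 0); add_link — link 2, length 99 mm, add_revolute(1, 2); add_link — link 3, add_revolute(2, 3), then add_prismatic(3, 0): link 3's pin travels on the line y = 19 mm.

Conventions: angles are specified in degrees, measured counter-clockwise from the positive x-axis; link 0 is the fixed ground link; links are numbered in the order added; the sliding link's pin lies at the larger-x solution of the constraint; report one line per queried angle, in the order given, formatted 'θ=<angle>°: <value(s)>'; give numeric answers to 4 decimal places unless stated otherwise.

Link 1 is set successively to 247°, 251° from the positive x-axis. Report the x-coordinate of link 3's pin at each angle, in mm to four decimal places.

geometry: r = 30 mm, L = 99 mm, e = 19 mm
θ=247°: crank pin P = (r cos θ, r sin θ) = (-11.721934, -27.615146)
θ=247°: h = r sin θ − e = -27.615146 − 19 = -46.615146
θ=247°: x = r cos θ + √(L² − h²) = -11.721934 + 87.338584 = 75.616650
θ=251°: crank pin P = (r cos θ, r sin θ) = (-9.767045, -28.365557)
θ=251°: h = r sin θ − e = -28.365557 − 19 = -47.365557
θ=251°: x = r cos θ + √(L² − h²) = -9.767045 + 86.933906 = 77.166861

θ=247°: 75.6166
θ=251°: 77.1669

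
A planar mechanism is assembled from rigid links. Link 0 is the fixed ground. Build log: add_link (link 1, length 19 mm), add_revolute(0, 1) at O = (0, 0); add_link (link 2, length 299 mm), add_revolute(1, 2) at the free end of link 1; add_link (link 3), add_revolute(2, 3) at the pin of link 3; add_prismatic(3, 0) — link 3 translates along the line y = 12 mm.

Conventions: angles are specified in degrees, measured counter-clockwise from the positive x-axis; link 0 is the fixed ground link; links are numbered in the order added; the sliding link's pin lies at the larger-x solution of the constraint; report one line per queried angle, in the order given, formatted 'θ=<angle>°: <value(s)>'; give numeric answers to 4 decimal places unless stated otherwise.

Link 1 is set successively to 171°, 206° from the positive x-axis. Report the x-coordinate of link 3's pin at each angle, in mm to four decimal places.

geometry: r = 19 mm, L = 299 mm, e = 12 mm
θ=171°: crank pin P = (r cos θ, r sin θ) = (-18.766078, 2.972255)
θ=171°: h = r sin θ − e = 2.972255 − 12 = -9.027745
θ=171°: x = r cos θ + √(L² − h²) = -18.766078 + 298.863681 = 280.097603
θ=206°: crank pin P = (r cos θ, r sin θ) = (-17.077087, -8.329052)
θ=206°: h = r sin θ − e = -8.329052 − 12 = -20.329052
θ=206°: x = r cos θ + √(L² − h²) = -17.077087 + 298.308112 = 281.231025

θ=171°: 280.0976
θ=206°: 281.2310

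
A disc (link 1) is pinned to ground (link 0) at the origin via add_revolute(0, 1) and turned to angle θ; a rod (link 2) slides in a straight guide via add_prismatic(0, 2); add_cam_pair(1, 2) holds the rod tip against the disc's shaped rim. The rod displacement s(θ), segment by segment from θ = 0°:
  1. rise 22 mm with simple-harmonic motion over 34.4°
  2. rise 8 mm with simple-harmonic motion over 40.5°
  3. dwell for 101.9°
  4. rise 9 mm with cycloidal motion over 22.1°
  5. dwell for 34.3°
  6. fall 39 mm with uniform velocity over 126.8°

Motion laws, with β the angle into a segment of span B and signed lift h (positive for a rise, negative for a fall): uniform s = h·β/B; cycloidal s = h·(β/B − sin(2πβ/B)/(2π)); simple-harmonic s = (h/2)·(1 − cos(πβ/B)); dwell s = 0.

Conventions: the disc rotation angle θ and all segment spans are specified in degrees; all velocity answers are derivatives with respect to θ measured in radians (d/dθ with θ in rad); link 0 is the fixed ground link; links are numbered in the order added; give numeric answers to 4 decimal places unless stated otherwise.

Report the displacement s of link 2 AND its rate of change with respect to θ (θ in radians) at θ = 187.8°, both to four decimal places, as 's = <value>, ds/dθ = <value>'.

segment 1 (0° to 34.4°, simple-harmonic, h = 22) is passed completely: s = 0.0000 + (22) = 22.0000
segment 2 (34.4° to 74.9°, simple-harmonic, h = 8) is passed completely: s = 22.0000 + (8) = 30.0000
segment 3 (74.9° to 176.8°, dwell): s unchanged at 30.0000
θ = 187.8° falls in segment 4 (176.8° to 198.9°, cycloidal, h = 9): β = 187.8 − 176.8 = 11°, B = 22.1°; Δs = 9·(0.4977 − sin(2π·0.4977)/(2π)) = 4.4593; s = 30.0000 + 4.4593 = 34.4593
velocity in seg [176.8°–198.9°] (cycloidal), θ in radians: β = 11° = 0.1920 rad, B = 22.1° = 0.3857 rad; ds/dθ = (h/B)(1 − cos(2πβ/B)) = (9/0.3857)(1 − cos(2π·0.4977)) = 46.663888 mm/rad

s = 34.4593, ds/dθ = 46.6639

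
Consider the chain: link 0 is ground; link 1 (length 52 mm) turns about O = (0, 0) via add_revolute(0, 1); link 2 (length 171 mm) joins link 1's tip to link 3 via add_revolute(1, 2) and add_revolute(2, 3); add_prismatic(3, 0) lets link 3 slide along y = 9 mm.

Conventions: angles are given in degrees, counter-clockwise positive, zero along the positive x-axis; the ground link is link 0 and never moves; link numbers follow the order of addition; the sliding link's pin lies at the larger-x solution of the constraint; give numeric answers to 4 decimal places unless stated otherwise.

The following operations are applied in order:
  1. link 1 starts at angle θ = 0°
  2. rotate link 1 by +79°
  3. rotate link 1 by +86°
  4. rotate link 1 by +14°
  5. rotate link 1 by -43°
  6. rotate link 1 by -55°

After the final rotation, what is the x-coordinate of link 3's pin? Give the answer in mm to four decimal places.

geometry: r = 52 mm, L = 171 mm, e = 9 mm; θ starts at 0°
rotate link 1 by +79°: θ ← 0° +79° = 79°
rotate link 1 by +86°: θ ← 79° +86° = 165°
rotate link 1 by +14°: θ ← 165° +14° = 179°
rotate link 1 by -43°: θ ← 179° -43° = 136°
rotate link 1 by -55°: θ ← 136° -55° = 81°
crank pin P = (r cos θ, r sin θ) = (8.134592, 51.359794)
h = r sin θ − e = 51.359794 − 9 = 42.359794
x = r cos θ + √(L² − h²) = 8.134592 + 165.670299 = 173.804891

173.8049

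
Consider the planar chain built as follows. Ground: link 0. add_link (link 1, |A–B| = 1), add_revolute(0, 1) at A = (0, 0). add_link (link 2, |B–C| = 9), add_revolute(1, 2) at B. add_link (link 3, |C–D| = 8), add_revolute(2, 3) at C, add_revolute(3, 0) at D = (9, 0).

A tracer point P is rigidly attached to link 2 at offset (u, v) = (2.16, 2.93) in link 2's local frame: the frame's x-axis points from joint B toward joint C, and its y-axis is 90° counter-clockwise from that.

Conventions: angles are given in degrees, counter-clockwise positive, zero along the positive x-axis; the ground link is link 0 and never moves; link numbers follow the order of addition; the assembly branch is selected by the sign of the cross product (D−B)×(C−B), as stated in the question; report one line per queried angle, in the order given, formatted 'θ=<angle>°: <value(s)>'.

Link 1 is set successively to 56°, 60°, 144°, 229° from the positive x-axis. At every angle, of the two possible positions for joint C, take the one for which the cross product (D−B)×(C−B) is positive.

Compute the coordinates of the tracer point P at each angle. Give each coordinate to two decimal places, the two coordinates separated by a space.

A=(0,0), D=(9.00,0)
θ=56°: B = A + 1.00·(cos56°, sin56°) = (0.5592, 0.8290)
θ=56°: |BD| = 8.4814
θ=56°: circle(B,9.00) ∩ circle(D,8.00): a=5.2429, h=7.3152
θ=56°:   candidates: C₊=(6.4920,7.5967) cross=62.043; C₋=(5.0619,-6.9636) cross=-62.043
θ=56°:   branch + wants cross > 0 → take C=(6.4920,7.5967) (cross=62.043)
θ=56°: ex = (C−B)/|BC| = (0.6592,0.7520); ey = (-0.7520,0.6592)
θ=56°: P = B + 2.16·ex + 2.93·ey = (-0.2202,4.3847)
θ=60°: B = A + 1.00·(cos60°, sin60°) = (0.5000, 0.8660)
θ=60°: |BD| = 8.5440
θ=60°: circle(B,9.00) ∩ circle(D,8.00): a=5.2669, h=7.2980
θ=60°:   candidates: C₊=(6.4795,7.5926) cross=62.354; C₋=(5.0000,-6.9282) cross=-62.354
θ=60°:   branch + wants cross > 0 → take C=(6.4795,7.5926) (cross=62.354)
θ=60°: ex = (C−B)/|BC| = (0.6644,0.7474); ey = (-0.7474,0.6644)
θ=60°: P = B + 2.16·ex + 2.93·ey = (-0.2548,4.4270)
θ=144°: B = A + 1.00·(cos144°, sin144°) = (-0.8090, 0.5878)
θ=144°: |BD| = 9.8266
θ=144°: circle(B,9.00) ∩ circle(D,8.00): a=5.7783, h=6.9001
θ=144°:   candidates: C₊=(5.3717,7.1299) cross=67.804; C₋=(4.5462,-6.6456) cross=-67.804
θ=144°:   branch + wants cross > 0 → take C=(5.3717,7.1299) (cross=67.804)
θ=144°: ex = (C−B)/|BC| = (0.6867,0.7269); ey = (-0.7269,0.6867)
θ=144°: P = B + 2.16·ex + 2.93·ey = (-1.4555,4.1700)
θ=229°: B = A + 1.00·(cos229°, sin229°) = (-0.6561, -0.7547)
θ=229°: |BD| = 9.6855
θ=229°: circle(B,9.00) ∩ circle(D,8.00): a=5.7204, h=6.9482
θ=229°:   candidates: C₊=(4.5055,6.6181) cross=67.297; C₋=(5.5883,-7.2360) cross=-67.297
θ=229°:   branch + wants cross > 0 → take C=(4.5055,6.6181) (cross=67.297)
θ=229°: ex = (C−B)/|BC| = (0.5735,0.8192); ey = (-0.8192,0.5735)
θ=229°: P = B + 2.16·ex + 2.93·ey = (-1.8175,2.6951)

θ=56°: -0.22 4.38
θ=60°: -0.25 4.43
θ=144°: -1.46 4.17
θ=229°: -1.82 2.70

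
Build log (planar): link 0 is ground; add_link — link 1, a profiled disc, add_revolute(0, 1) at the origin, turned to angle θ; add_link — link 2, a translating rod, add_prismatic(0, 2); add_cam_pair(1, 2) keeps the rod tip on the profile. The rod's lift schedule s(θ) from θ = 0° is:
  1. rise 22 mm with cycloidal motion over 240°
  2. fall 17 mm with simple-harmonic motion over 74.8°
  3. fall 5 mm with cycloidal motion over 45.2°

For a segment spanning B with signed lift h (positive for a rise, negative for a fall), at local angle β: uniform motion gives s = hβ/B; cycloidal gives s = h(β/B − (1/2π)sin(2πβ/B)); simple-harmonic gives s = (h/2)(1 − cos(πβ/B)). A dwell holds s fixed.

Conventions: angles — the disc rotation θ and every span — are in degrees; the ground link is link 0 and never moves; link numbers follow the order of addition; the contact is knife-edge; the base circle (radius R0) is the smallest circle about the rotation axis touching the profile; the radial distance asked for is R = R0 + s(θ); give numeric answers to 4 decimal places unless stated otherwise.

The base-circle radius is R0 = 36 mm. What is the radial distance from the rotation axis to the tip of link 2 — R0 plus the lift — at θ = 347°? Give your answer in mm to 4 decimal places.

seg 1 [0°–240°] cycloidal, h=22: full span → s += 22 → s = 22.0000
seg 2 [240°–314.8°] simple-harmonic, h=-17: full span → s += -17 → s = 5.0000
seg 3 [314.8°–360°] cycloidal, h=-5: θ=347° here. β=32.2, B=45.2. -5·(0.7124 − sin(2π·0.7124)/(2π)) = -4.3356 → s = 0.6644
R = R0 + s = 36 + 0.6644 = 36.6644

36.6644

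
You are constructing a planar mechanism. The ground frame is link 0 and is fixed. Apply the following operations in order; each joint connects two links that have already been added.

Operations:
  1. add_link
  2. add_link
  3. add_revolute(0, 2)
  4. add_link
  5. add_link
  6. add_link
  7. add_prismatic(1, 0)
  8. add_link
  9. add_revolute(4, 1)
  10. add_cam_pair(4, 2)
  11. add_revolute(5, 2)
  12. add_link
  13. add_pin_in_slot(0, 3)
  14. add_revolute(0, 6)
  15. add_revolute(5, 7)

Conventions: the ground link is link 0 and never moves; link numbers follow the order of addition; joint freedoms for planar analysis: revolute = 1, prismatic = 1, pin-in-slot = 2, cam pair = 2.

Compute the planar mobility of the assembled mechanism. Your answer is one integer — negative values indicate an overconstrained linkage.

ground; <1,0,0>
#1 <2,0,0>
#2 <3,0,0>
R:0↔2 J1 <3,1,0>
#3 <4,1,0>
#4 <5,1,0>
#5 <6,1,0>
P:1↔0 J1 <6,2,0>
#6 <7,2,0>
R:4↔1 J1 <7,3,0>
C:4↔2 J2 <7,3,1>
R:5↔2 J1 <7,4,1>
#7 <8,4,1>
PS:0↔3 J2 <8,4,2>
R:0↔6 J1 <8,5,2>
R:5↔7 J1 <8,6,2>
3×7 − 2×6 − 1×2 = 7

M = 7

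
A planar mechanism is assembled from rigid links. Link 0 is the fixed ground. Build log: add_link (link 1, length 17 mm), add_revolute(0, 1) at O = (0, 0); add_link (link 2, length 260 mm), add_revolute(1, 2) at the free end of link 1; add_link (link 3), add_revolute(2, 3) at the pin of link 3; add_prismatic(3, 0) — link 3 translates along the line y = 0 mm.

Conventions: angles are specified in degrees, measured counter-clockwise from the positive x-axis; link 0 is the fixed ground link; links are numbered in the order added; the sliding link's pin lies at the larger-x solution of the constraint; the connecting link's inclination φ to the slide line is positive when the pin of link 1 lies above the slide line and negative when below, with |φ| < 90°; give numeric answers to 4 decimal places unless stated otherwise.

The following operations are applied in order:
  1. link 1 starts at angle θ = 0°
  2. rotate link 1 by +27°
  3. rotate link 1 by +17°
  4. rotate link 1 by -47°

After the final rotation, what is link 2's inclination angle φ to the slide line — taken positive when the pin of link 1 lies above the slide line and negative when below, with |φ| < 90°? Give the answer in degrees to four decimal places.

geometry: r = 17 mm, L = 260 mm, e = 0 mm; θ starts at 0°
rotate link 1 by +27°: θ ← 0° +27° = 27°
rotate link 1 by +17°: θ ← 27° +17° = 44°
rotate link 1 by -47°: θ ← 44° -47° = -3°
h = r sin θ − e = -0.889711 − 0 = -0.889711
sin φ = h / L = -0.889711 / 260 = -0.00342197
φ = arcsin(-0.00342197) = -0.196065°

-0.1961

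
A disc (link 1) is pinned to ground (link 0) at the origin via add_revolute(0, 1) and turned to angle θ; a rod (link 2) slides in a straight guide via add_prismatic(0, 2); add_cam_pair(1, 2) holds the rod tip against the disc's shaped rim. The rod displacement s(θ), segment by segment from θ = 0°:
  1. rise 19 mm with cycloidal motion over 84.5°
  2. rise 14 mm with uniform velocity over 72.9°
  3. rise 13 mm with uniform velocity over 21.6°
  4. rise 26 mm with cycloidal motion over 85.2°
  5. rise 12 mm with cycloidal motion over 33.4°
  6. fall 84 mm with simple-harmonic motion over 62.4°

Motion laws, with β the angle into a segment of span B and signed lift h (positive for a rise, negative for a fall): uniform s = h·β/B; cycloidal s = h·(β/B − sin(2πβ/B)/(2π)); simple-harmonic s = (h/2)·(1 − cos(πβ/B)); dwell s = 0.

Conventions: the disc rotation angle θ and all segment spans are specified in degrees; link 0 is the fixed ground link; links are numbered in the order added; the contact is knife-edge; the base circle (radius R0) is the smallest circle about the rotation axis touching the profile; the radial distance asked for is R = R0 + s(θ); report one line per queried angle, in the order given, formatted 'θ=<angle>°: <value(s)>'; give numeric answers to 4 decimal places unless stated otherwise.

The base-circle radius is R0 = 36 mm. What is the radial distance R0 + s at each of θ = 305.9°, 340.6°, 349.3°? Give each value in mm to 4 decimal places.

segment 1 (0° to 84.5°, cycloidal, h = 19) is passed completely: s = 0.0000 + (19) = 19.0000
segment 2 (84.5° to 157.4°, uniform, h = 14) is passed completely: s = 19.0000 + (14) = 33.0000
segment 3 (157.4° to 179°, uniform, h = 13) is passed completely: s = 33.0000 + (13) = 46.0000
segment 4 (179° to 264.2°, cycloidal, h = 26) is passed completely: s = 46.0000 + (26) = 72.0000
segment 5 (264.2° to 297.6°, cycloidal, h = 12) is passed completely: s = 72.0000 + (12) = 84.0000
θ = 305.9° falls in segment 6 (297.6° to 360°, simple-harmonic, h = -84): β = 305.9 − 297.6 = 8.3°, B = 62.4°; Δs = -84/2·(1 − cos(π·0.1330)) = -3.6139; s = 84.0000 − 3.6139 = 80.3861
θ = 340.6° falls in segment 6 (297.6° to 360°, simple-harmonic, h = -84): β = 340.6 − 297.6 = 43°, B = 62.4°; Δs = -84/2·(1 − cos(π·0.6891)) = -65.5095; s = 84.0000 − 65.5095 = 18.4905
θ = 349.3° falls in segment 6 (297.6° to 360°, simple-harmonic, h = -84): β = 349.3 − 297.6 = 51.7°, B = 62.4°; Δs = -84/2·(1 − cos(π·0.8285)) = -78.0518; s = 84.0000 − 78.0518 = 5.9482
θ=305.9°: R = R0 + s = 36 + 80.3861 = 116.3861
θ=340.6°: R = R0 + s = 36 + 18.4905 = 54.4905
θ=349.3°: R = R0 + s = 36 + 5.9482 = 41.9482

θ=305.9°: 116.3861
θ=340.6°: 54.4905
θ=349.3°: 41.9482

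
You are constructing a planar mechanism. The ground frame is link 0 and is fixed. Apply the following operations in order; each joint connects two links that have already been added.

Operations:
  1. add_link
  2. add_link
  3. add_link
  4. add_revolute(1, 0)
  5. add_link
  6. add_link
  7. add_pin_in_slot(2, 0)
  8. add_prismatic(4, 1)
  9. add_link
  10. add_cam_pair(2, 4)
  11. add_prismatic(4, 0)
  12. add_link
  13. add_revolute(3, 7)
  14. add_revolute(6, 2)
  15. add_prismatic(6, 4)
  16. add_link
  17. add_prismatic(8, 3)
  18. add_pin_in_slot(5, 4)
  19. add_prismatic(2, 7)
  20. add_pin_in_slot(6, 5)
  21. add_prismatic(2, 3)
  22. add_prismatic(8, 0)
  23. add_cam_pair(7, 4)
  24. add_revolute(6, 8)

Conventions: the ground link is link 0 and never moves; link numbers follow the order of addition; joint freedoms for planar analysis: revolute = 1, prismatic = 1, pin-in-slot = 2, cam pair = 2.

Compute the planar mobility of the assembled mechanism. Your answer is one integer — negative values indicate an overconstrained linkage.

ground; <1,0,0>
#1 <2,0,0>
#2 <3,0,0>
#3 <4,0,0>
R:1↔0 J1 <4,1,0>
#4 <5,1,0>
#5 <6,1,0>
PS:2↔0 J2 <6,1,1>
P:4↔1 J1 <6,2,1>
#6 <7,2,1>
C:2↔4 J2 <7,2,2>
P:4↔0 J1 <7,3,2>
#7 <8,3,2>
R:3↔7 J1 <8,4,2>
R:6↔2 J1 <8,5,2>
P:6↔4 J1 <8,6,2>
#8 <9,6,2>
P:8↔3 J1 <9,7,2>
PS:5↔4 J2 <9,7,3>
P:2↔7 J1 <9,8,3>
PS:6↔5 J2 <9,8,4>
P:2↔3 J1 <9,9,4>
P:8↔0 J1 <9,10,4>
C:7↔4 J2 <9,10,5>
R:6↔8 J1 <9,11,5>
3×8 − 2×11 − 1×5 = -3

M = -3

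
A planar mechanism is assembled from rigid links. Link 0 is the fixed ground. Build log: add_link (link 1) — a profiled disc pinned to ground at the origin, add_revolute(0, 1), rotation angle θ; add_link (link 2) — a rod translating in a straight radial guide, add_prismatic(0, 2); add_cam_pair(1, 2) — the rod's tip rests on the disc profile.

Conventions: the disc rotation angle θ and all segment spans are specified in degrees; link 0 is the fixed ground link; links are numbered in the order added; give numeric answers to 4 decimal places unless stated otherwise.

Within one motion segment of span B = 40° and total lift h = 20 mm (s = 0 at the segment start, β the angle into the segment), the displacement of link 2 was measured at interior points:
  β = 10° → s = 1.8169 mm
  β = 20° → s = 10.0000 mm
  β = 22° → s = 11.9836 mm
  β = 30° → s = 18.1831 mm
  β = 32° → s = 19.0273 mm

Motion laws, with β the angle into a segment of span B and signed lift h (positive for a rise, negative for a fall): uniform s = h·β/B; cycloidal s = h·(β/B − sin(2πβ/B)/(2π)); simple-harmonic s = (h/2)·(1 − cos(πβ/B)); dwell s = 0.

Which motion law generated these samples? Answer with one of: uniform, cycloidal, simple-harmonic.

candidates at β/B = r: uniform s = h·r (linear in β); cycloidal s = h·(r − sin(2πr)/(2π)); simple-harmonic s = (h/2)(1 − cos(πr))
β=10°: printed 1.8169 | uniform 5.0000, cycloidal 1.8169, simple-harmonic 2.9289
β=20°: printed 10.0000 | uniform 10.0000, cycloidal 10.0000, simple-harmonic 10.0000
β=22°: printed 11.9836 | uniform 11.0000, cycloidal 11.9836, simple-harmonic 11.5643
β=30°: printed 18.1831 | uniform 15.0000, cycloidal 18.1831, simple-harmonic 17.0711
β=32°: printed 19.0273 | uniform 16.0000, cycloidal 19.0273, simple-harmonic 18.0902
only one law matches every sample → cycloidal

cycloidal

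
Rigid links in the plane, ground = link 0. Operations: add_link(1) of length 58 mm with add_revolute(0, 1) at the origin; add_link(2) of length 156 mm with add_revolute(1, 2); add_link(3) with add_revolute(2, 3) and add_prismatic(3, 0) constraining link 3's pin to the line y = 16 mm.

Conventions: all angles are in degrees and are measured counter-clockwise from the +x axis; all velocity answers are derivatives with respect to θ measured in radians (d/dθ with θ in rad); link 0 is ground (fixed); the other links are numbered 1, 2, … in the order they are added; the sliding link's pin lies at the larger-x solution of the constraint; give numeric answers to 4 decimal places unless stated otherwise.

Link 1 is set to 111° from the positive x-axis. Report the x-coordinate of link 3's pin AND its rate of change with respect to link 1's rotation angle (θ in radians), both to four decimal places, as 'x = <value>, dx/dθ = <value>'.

geometry: r = 58 mm, L = 156 mm, e = 16 mm
crank pin P = (r cos θ, r sin θ) = (-20.785341, 54.147665)
h = r sin θ − e = 54.147665 − 16 = 38.147665
x = r cos θ + √(L² − h²) = -20.785341 + 151.263861 = 130.478520
dx/dθ = −r sin θ − h·r cos θ/√(L² − h²) (θ in radians; h = 38.147665) = -48.905750

x = 130.4785, dx/dθ = -48.9058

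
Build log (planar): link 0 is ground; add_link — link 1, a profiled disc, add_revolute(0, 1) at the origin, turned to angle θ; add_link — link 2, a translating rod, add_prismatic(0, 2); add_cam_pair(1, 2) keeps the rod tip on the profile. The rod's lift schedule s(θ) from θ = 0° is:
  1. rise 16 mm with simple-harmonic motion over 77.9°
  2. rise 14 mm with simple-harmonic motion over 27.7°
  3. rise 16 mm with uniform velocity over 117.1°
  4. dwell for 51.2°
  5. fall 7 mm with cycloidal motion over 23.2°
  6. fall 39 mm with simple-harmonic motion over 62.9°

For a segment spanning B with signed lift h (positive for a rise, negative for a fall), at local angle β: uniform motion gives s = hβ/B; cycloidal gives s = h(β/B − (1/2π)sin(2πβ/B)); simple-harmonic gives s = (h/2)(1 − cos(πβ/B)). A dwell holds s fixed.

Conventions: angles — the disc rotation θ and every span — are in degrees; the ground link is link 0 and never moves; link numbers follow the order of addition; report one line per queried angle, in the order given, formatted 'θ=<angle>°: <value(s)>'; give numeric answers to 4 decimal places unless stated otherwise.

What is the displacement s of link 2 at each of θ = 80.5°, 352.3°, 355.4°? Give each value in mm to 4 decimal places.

seg 1 [0°–77.9°] simple-harmonic, h=16: full span → s += 16 → s = 16.0000
seg 2 [77.9°–105.6°] simple-harmonic, h=14: θ=80.5° here. β=2.6, B=27.7. 14/2·(1 − cos(π·0.0939)) = 0.3021 → s = 16.3021
seg 2 [77.9°–105.6°] simple-harmonic, h=14: full span → s += 14 → s = 30.0000
seg 3 [105.6°–222.7°] uniform, h=16: full span → s += 16 → s = 46.0000
seg 4 [222.7°–273.9°] dwell: s stays 46.0000
seg 5 [273.9°–297.1°] cycloidal, h=-7: full span → s += -7 → s = 39.0000
seg 6 [297.1°–360°] simple-harmonic, h=-39: θ=352.3° here. β=55.2, B=62.9. -39/2·(1 − cos(π·0.8776)) = -37.5756 → s = 1.4244
seg 6 [297.1°–360°] simple-harmonic, h=-39: θ=355.4° here. β=58.3, B=62.9. -39/2·(1 − cos(π·0.9269)) = -38.4876 → s = 0.5124

θ=80.5°: 16.3021
θ=352.3°: 1.4244
θ=355.4°: 0.5124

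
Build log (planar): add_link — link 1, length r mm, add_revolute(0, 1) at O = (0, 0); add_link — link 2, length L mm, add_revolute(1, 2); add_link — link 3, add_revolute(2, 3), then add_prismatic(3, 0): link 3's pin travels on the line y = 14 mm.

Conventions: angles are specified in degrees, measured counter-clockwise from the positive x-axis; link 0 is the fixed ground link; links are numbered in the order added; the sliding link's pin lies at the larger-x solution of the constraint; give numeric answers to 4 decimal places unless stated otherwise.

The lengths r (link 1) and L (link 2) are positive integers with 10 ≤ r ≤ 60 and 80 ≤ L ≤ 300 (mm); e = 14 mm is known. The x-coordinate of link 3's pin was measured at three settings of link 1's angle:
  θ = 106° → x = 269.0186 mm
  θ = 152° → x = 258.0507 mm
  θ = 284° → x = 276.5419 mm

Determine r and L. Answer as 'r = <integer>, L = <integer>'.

constraint per measurement: (x − r cos θ)² + (r sin θ − e)² = L²
subtracting the θ₁ and θ₂ equations cancels the r² and L² terms:
r = (x₁² − x₂²) / (2[(x₁cos θ₁ + e sin θ₁) − (x₂cos θ₂ + e sin θ₂)]) = 18.0000 → r = 18
L² = (x₁ − r cos θ₁)² + (r sin θ₁ − e)² = 75075.9880 → L = 274.0000 → L = 274
check at θ₃=284°: x = 276.5419 (printed 276.5419) ✓

r = 18, L = 274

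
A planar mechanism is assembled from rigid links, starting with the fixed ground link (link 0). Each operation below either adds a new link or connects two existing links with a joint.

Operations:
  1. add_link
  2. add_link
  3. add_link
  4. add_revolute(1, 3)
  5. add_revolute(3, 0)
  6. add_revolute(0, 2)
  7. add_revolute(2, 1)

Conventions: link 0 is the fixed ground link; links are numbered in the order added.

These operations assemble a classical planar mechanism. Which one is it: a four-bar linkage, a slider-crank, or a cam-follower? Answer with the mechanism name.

links: 4 (incl. ground); joints: 4 revolute, 0 prismatic, 0 higher (cam) pair, forming one closed loop
4 links in a single 4R loop → four-bar linkage

four-bar linkage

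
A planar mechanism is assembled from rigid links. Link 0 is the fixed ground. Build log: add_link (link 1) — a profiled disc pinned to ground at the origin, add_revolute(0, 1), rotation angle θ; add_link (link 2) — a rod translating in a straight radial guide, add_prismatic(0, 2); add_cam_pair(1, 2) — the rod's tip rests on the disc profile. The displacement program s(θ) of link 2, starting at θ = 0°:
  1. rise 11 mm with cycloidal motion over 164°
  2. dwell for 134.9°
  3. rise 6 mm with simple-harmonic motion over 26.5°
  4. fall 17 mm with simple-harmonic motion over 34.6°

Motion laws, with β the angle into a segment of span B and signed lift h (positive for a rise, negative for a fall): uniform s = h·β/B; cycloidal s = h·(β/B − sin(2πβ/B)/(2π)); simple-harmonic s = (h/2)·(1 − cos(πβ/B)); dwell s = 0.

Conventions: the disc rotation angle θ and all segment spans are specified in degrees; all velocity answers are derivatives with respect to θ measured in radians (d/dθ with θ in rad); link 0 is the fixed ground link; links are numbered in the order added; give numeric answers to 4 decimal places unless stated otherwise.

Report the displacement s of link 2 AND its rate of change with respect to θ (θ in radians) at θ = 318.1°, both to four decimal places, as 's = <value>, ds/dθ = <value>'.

seg 1 [0°–164°] cycloidal, h=11: full span → s += 11 → s = 11.0000
seg 2 [164°–298.9°] dwell: s stays 11.0000
seg 3 [298.9°–325.4°] simple-harmonic, h=6: θ=318.1° here. β=19.2, B=26.5. 6/2·(1 − cos(π·0.7245)) = 4.9450 → s = 15.9450
velocity in seg [298.9°–325.4°] (simple-harmonic), θ in radians: β = 19.2° = 0.3351 rad, B = 26.5° = 0.4625 rad; ds/dθ = (πh/(2B)) sin(πβ/B) = (π·6/(2·0.4625)) sin(π·0.7245) = 15.514659 mm/rad

s = 15.9450, ds/dθ = 15.5147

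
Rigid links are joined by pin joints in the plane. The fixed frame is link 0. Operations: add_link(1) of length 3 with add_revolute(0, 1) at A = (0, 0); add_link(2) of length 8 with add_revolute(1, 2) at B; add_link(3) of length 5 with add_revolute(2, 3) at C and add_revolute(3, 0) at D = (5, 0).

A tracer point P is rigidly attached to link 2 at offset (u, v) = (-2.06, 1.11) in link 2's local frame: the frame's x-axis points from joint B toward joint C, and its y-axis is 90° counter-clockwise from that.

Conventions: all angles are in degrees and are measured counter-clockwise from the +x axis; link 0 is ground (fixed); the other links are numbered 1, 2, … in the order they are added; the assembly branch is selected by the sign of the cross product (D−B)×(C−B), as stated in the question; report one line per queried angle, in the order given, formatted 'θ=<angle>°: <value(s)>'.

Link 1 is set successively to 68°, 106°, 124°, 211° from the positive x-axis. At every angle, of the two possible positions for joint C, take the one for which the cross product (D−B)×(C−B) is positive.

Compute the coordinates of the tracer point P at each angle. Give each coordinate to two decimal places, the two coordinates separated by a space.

A=(0,0), D=(5.00,0)
θ=68°: B = A + 3.00·(cos68°, sin68°) = (1.1238, 2.7816)
θ=68°: |BD| = 4.7709
θ=68°: circle(B,8.00) ∩ circle(D,5.00): a=6.4727, h=4.7015
θ=68°:   candidates: C₊=(9.1237,2.8276) cross=22.430; C₋=(3.6416,-4.8119) cross=-22.430
θ=68°:   branch + wants cross > 0 → take C=(9.1237,2.8276) (cross=22.430)
θ=68°: ex = (C−B)/|BC| = (1.0000,0.0058); ey = (-0.0058,1.0000)
θ=68°: P = B + -2.06·ex + 1.11·ey = (-0.9425,3.8797)
θ=106°: B = A + 3.00·(cos106°, sin106°) = (-0.8269, 2.8838)
θ=106°: |BD| = 6.5015
θ=106°: circle(B,8.00) ∩ circle(D,5.00): a=6.2501, h=4.9937
θ=106°:   candidates: C₊=(6.9897,4.5871) cross=32.466; C₋=(2.5597,-4.3640) cross=-32.466
θ=106°:   branch + wants cross > 0 → take C=(6.9897,4.5871) (cross=32.466)
θ=106°: ex = (C−B)/|BC| = (0.9771,0.2129); ey = (-0.2129,0.9771)
θ=106°: P = B + -2.06·ex + 1.11·ey = (-3.0760,3.5297)
θ=124°: B = A + 3.00·(cos124°, sin124°) = (-1.6776, 2.4871)
θ=124°: |BD| = 7.1257
θ=124°: circle(B,8.00) ∩ circle(D,5.00): a=6.2994, h=4.9313
θ=124°:   candidates: C₊=(5.9468,4.9095) cross=35.139; C₋=(2.5045,-4.3327) cross=-35.139
θ=124°:   branch + wants cross > 0 → take C=(5.9468,4.9095) (cross=35.139)
θ=124°: ex = (C−B)/|BC| = (0.9531,0.3028); ey = (-0.3028,0.9531)
θ=124°: P = B + -2.06·ex + 1.11·ey = (-3.9770,2.9212)
θ=211°: B = A + 3.00·(cos211°, sin211°) = (-2.5715, -1.5451)
θ=211°: |BD| = 7.7275
θ=211°: circle(B,8.00) ∩ circle(D,5.00): a=6.3872, h=4.8170
θ=211°:   candidates: C₊=(2.7236,4.4517) cross=37.224; C₋=(4.6499,-4.9877) cross=-37.224
θ=211°:   branch + wants cross > 0 → take C=(2.7236,4.4517) (cross=37.224)
θ=211°: ex = (C−B)/|BC| = (0.6619,0.7496); ey = (-0.7496,0.6619)
θ=211°: P = B + -2.06·ex + 1.11·ey = (-4.7670,-2.3546)

θ=68°: -0.94 3.88
θ=106°: -3.08 3.53
θ=124°: -3.98 2.92
θ=211°: -4.77 -2.35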